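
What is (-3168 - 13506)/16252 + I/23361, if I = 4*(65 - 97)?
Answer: -195800785/189831486 ≈ -1.0314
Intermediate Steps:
I = -128 (I = 4*(-32) = -128)
(-3168 - 13506)/16252 + I/23361 = (-3168 - 13506)/16252 - 128/23361 = -16674*1/16252 - 128*1/23361 = -8337/8126 - 128/23361 = -195800785/189831486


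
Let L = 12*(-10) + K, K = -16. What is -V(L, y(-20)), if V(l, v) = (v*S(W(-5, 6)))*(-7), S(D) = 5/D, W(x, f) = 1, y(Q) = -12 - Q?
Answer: 280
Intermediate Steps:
L = -136 (L = 12*(-10) - 16 = -120 - 16 = -136)
V(l, v) = -35*v (V(l, v) = (v*(5/1))*(-7) = (v*(5*1))*(-7) = (v*5)*(-7) = (5*v)*(-7) = -35*v)
-V(L, y(-20)) = -(-35)*(-12 - 1*(-20)) = -(-35)*(-12 + 20) = -(-35)*8 = -1*(-280) = 280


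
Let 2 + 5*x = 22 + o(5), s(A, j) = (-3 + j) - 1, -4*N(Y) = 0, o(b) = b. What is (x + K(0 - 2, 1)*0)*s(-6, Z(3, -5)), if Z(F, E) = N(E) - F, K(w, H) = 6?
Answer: -35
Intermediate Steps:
N(Y) = 0 (N(Y) = -1/4*0 = 0)
Z(F, E) = -F (Z(F, E) = 0 - F = -F)
s(A, j) = -4 + j
x = 5 (x = -2/5 + (22 + 5)/5 = -2/5 + (1/5)*27 = -2/5 + 27/5 = 5)
(x + K(0 - 2, 1)*0)*s(-6, Z(3, -5)) = (5 + 6*0)*(-4 - 1*3) = (5 + 0)*(-4 - 3) = 5*(-7) = -35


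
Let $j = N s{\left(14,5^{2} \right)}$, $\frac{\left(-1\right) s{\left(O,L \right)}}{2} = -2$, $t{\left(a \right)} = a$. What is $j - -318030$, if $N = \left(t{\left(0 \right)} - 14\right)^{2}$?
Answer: $318814$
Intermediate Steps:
$N = 196$ ($N = \left(0 - 14\right)^{2} = \left(-14\right)^{2} = 196$)
$s{\left(O,L \right)} = 4$ ($s{\left(O,L \right)} = \left(-2\right) \left(-2\right) = 4$)
$j = 784$ ($j = 196 \cdot 4 = 784$)
$j - -318030 = 784 - -318030 = 784 + 318030 = 318814$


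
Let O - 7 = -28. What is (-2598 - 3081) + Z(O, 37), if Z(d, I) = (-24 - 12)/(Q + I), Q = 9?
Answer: -130635/23 ≈ -5679.8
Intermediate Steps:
O = -21 (O = 7 - 28 = -21)
Z(d, I) = -36/(9 + I) (Z(d, I) = (-24 - 12)/(9 + I) = -36/(9 + I))
(-2598 - 3081) + Z(O, 37) = (-2598 - 3081) - 36/(9 + 37) = -5679 - 36/46 = -5679 - 36*1/46 = -5679 - 18/23 = -130635/23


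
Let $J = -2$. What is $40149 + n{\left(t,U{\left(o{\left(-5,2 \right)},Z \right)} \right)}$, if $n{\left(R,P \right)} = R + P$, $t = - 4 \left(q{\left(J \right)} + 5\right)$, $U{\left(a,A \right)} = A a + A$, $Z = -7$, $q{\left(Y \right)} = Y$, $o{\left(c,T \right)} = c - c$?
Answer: $40130$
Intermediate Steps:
$o{\left(c,T \right)} = 0$
$U{\left(a,A \right)} = A + A a$
$t = -12$ ($t = - 4 \left(-2 + 5\right) = \left(-4\right) 3 = -12$)
$n{\left(R,P \right)} = P + R$
$40149 + n{\left(t,U{\left(o{\left(-5,2 \right)},Z \right)} \right)} = 40149 - \left(12 + 7 \left(1 + 0\right)\right) = 40149 - 19 = 40130$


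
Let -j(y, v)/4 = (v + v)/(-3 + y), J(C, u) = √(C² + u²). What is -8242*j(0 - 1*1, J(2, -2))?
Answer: -32968*√2 ≈ -46624.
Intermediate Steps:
j(y, v) = -8*v/(-3 + y) (j(y, v) = -4*(v + v)/(-3 + y) = -4*2*v/(-3 + y) = -8*v/(-3 + y))
-8242*j(0 - 1*1, J(2, -2)) = -(-65936)*√(2² + (-2)²)/(-3 + (0 - 1*1)) = -(-65936)*√(4 + 4)/(-3 + (0 - 1)) = -(-65936)*√8/(-3 - 1) = -(-65936)*2*√2/(-4) = -(-65936)*2*√2*(-1)/4 = -32968*√2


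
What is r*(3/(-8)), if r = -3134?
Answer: 4701/4 ≈ 1175.3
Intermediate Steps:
r*(3/(-8)) = -9402/(-8) = -9402*(-1)/8 = -3134*(-3/8) = 4701/4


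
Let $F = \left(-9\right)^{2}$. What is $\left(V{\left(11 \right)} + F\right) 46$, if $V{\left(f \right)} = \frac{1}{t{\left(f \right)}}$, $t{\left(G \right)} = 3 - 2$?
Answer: $3772$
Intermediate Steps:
$t{\left(G \right)} = 1$
$V{\left(f \right)} = 1$ ($V{\left(f \right)} = 1^{-1} = 1$)
$F = 81$
$\left(V{\left(11 \right)} + F\right) 46 = \left(1 + 81\right) 46 = 82 \cdot 46 = 3772$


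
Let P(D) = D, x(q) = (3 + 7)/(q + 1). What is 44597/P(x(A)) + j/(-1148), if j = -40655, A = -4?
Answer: -76592759/5740 ≈ -13344.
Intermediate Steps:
x(q) = 10/(1 + q)
44597/P(x(A)) + j/(-1148) = 44597/((10/(1 - 4))) - 40655/(-1148) = 44597/((10/(-3))) - 40655*(-1/1148) = 44597/((10*(-⅓))) + 40655/1148 = 44597/(-10/3) + 40655/1148 = 44597*(-3/10) + 40655/1148 = -133791/10 + 40655/1148 = -76592759/5740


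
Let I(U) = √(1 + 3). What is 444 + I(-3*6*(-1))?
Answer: 446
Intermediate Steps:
I(U) = 2 (I(U) = √4 = 2)
444 + I(-3*6*(-1)) = 444 + 2 = 446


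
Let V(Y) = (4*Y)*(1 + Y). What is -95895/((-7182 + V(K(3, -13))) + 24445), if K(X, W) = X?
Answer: -95895/17311 ≈ -5.5395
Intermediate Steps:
V(Y) = 4*Y*(1 + Y)
-95895/((-7182 + V(K(3, -13))) + 24445) = -95895/((-7182 + 4*3*(1 + 3)) + 24445) = -95895/((-7182 + 4*3*4) + 24445) = -95895/((-7182 + 48) + 24445) = -95895/(-7134 + 24445) = -95895/17311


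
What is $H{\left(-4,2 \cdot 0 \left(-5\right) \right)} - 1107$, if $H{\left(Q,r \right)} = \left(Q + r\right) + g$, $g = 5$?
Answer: $-1106$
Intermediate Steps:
$H{\left(Q,r \right)} = 5 + Q + r$ ($H{\left(Q,r \right)} = \left(Q + r\right) + 5 = 5 + Q + r$)
$H{\left(-4,2 \cdot 0 \left(-5\right) \right)} - 1107 = \left(5 - 4 + 2 \cdot 0 \left(-5\right)\right) - 1107 = \left(5 - 4 + 0 \left(-5\right)\right) - 1107 = \left(5 - 4 + 0\right) - 1107 = 1 - 1107 = -1106$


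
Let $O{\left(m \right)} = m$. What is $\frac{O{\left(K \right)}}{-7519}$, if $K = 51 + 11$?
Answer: $- \frac{62}{7519} \approx -0.0082458$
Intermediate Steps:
$K = 62$
$\frac{O{\left(K \right)}}{-7519} = \frac{62}{-7519} = 62 \left(- \frac{1}{7519}\right) = - \frac{62}{7519}$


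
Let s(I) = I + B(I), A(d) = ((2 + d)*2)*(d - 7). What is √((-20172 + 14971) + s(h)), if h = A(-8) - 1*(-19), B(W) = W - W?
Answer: I*√5002 ≈ 70.725*I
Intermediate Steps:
B(W) = 0
A(d) = (-7 + d)*(4 + 2*d) (A(d) = (4 + 2*d)*(-7 + d) = (-7 + d)*(4 + 2*d))
h = 199 (h = (-28 - 10*(-8) + 2*(-8)²) - 1*(-19) = (-28 + 80 + 2*64) + 19 = (-28 + 80 + 128) + 19 = 180 + 19 = 199)
s(I) = I (s(I) = I + 0 = I)
√((-20172 + 14971) + s(h)) = √((-20172 + 14971) + 199) = √(-5201 + 199) = √(-5002) = I*√5002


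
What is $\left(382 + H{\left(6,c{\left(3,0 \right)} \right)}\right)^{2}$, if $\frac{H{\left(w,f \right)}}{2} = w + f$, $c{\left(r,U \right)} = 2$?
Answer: $158404$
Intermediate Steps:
$H{\left(w,f \right)} = 2 f + 2 w$ ($H{\left(w,f \right)} = 2 \left(w + f\right) = 2 \left(f + w\right) = 2 f + 2 w$)
$\left(382 + H{\left(6,c{\left(3,0 \right)} \right)}\right)^{2} = \left(382 + \left(2 \cdot 2 + 2 \cdot 6\right)\right)^{2} = \left(382 + \left(4 + 12\right)\right)^{2} = \left(382 + 16\right)^{2} = 398^{2} = 158404$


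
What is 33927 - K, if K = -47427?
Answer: 81354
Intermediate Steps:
33927 - K = 33927 - 1*(-47427) = 33927 + 47427 = 81354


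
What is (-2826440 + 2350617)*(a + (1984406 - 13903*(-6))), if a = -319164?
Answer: -832052647180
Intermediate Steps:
(-2826440 + 2350617)*(a + (1984406 - 13903*(-6))) = (-2826440 + 2350617)*(-319164 + (1984406 - 13903*(-6))) = -475823*(-319164 + (1984406 + 83418)) = -475823*(-319164 + 2067824) = -475823*1748660 = -832052647180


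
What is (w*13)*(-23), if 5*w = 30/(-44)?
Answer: 897/22 ≈ 40.773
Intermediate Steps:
w = -3/22 (w = (30/(-44))/5 = (30*(-1/44))/5 = (⅕)*(-15/22) = -3/22 ≈ -0.13636)
(w*13)*(-23) = -3/22*13*(-23) = -39/22*(-23) = 897/22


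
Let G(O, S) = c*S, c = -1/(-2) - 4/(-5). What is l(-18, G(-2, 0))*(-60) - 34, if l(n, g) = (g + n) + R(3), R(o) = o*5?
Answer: 146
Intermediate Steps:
c = 13/10 (c = -1*(-1/2) - 4*(-1/5) = 1/2 + 4/5 = 13/10 ≈ 1.3000)
R(o) = 5*o
G(O, S) = 13*S/10
l(n, g) = 15 + g + n (l(n, g) = (g + n) + 5*3 = (g + n) + 15 = 15 + g + n)
l(-18, G(-2, 0))*(-60) - 34 = (15 + (13/10)*0 - 18)*(-60) - 34 = (15 + 0 - 18)*(-60) - 34 = -3*(-60) - 34 = 180 - 34 = 146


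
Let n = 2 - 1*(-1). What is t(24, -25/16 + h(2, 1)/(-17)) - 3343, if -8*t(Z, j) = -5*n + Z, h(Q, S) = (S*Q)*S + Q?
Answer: -26753/8 ≈ -3344.1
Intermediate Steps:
n = 3 (n = 2 + 1 = 3)
h(Q, S) = Q + Q*S² (h(Q, S) = (Q*S)*S + Q = Q*S² + Q = Q + Q*S²)
t(Z, j) = 15/8 - Z/8 (t(Z, j) = -(-5*3 + Z)/8 = -(-15 + Z)/8 = 15/8 - Z/8)
t(24, -25/16 + h(2, 1)/(-17)) - 3343 = (15/8 - ⅛*24) - 3343 = (15/8 - 3) - 3343 = -9/8 - 3343 = -26753/8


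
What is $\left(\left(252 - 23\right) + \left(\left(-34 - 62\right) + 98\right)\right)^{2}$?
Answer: $53361$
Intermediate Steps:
$\left(\left(252 - 23\right) + \left(\left(-34 - 62\right) + 98\right)\right)^{2} = \left(\left(252 - 23\right) + \left(-96 + 98\right)\right)^{2} = \left(229 + 2\right)^{2} = 231^{2} = 53361$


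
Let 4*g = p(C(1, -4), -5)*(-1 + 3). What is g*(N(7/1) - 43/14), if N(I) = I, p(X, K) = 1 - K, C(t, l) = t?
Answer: 165/14 ≈ 11.786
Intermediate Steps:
g = 3 (g = ((1 - 1*(-5))*(-1 + 3))/4 = ((1 + 5)*2)/4 = (6*2)/4 = (1/4)*12 = 3)
g*(N(7/1) - 43/14) = 3*(7/1 - 43/14) = 3*(7*1 - 43*1/14) = 3*(7 - 43/14) = 3*(55/14) = 165/14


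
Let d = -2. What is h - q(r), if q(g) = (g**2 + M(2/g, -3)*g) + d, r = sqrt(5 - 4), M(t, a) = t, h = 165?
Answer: 164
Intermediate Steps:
r = 1 (r = sqrt(1) = 1)
q(g) = g**2 (q(g) = (g**2 + (2/g)*g) - 2 = (g**2 + 2) - 2 = (2 + g**2) - 2 = g**2)
h - q(r) = 165 - 1*1**2 = 165 - 1*1 = 165 - 1 = 164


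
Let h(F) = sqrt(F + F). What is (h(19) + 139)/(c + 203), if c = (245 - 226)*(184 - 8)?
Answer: 139/3547 + sqrt(38)/3547 ≈ 0.040926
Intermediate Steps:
h(F) = sqrt(2)*sqrt(F) (h(F) = sqrt(2*F) = sqrt(2)*sqrt(F))
c = 3344 (c = 19*176 = 3344)
(h(19) + 139)/(c + 203) = (sqrt(2)*sqrt(19) + 139)/(3344 + 203) = (sqrt(38) + 139)/3547 = (139 + sqrt(38))*(1/3547) = 139/3547 + sqrt(38)/3547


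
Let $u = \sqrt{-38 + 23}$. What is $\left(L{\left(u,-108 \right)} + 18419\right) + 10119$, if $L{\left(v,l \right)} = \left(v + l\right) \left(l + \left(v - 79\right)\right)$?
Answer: $48719 - 295 i \sqrt{15} \approx 48719.0 - 1142.5 i$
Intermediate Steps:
$u = i \sqrt{15}$ ($u = \sqrt{-15} = i \sqrt{15} \approx 3.873 i$)
$L{\left(v,l \right)} = \left(l + v\right) \left(-79 + l + v\right)$ ($L{\left(v,l \right)} = \left(l + v\right) \left(l + \left(-79 + v\right)\right) = \left(l + v\right) \left(-79 + l + v\right)$)
$\left(L{\left(u,-108 \right)} + 18419\right) + 10119 = \left(\left(\left(-108\right)^{2} + \left(i \sqrt{15}\right)^{2} - -8532 - 79 i \sqrt{15} + 2 \left(-108\right) i \sqrt{15}\right) + 18419\right) + 10119 = \left(\left(11664 - 15 + 8532 - 79 i \sqrt{15} - 216 i \sqrt{15}\right) + 18419\right) + 10119 = \left(\left(20181 - 295 i \sqrt{15}\right) + 18419\right) + 10119 = \left(38600 - 295 i \sqrt{15}\right) + 10119 = 48719 - 295 i \sqrt{15}$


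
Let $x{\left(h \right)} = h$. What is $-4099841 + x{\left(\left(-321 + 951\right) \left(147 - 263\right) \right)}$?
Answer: $-4172921$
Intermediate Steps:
$-4099841 + x{\left(\left(-321 + 951\right) \left(147 - 263\right) \right)} = -4099841 + \left(-321 + 951\right) \left(147 - 263\right) = -4099841 + 630 \left(-116\right) = -4099841 - 73080 = -4172921$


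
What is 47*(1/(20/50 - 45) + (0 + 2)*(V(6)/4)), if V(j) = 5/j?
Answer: 49585/2676 ≈ 18.530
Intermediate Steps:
47*(1/(20/50 - 45) + (0 + 2)*(V(6)/4)) = 47*(1/(20/50 - 45) + (0 + 2)*((5/6)/4)) = 47*(1/(20*(1/50) - 45) + 2*((5*(1/6))*(1/4))) = 47*(1/(2/5 - 45) + 2*((5/6)*(1/4))) = 47*(1/(-223/5) + 2*(5/24)) = 47*(-5/223 + 5/12) = 47*(1055/2676) = 49585/2676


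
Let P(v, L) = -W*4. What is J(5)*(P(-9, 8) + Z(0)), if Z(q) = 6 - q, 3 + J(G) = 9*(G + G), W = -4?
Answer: 1914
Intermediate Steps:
J(G) = -3 + 18*G (J(G) = -3 + 9*(G + G) = -3 + 9*(2*G) = -3 + 18*G)
P(v, L) = 16 (P(v, L) = -1*(-4)*4 = 4*4 = 16)
J(5)*(P(-9, 8) + Z(0)) = (-3 + 18*5)*(16 + (6 - 1*0)) = (-3 + 90)*(16 + (6 + 0)) = 87*(16 + 6) = 87*22 = 1914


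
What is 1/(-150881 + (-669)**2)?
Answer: 1/296680 ≈ 3.3706e-6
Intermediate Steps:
1/(-150881 + (-669)**2) = 1/(-150881 + 447561) = 1/296680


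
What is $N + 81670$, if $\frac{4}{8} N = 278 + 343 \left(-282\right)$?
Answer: $-111226$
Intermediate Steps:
$N = -192896$ ($N = 2 \left(278 + 343 \left(-282\right)\right) = 2 \left(278 - 96726\right) = 2 \left(-96448\right) = -192896$)
$N + 81670 = -192896 + 81670 = -111226$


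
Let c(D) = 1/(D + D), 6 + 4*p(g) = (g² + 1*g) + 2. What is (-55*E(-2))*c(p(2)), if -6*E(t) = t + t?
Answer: -110/3 ≈ -36.667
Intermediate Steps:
E(t) = -t/3 (E(t) = -(t + t)/6 = -t/3)
p(g) = -1 + g/4 + g²/4 (p(g) = -3/2 + ((g² + 1*g) + 2)/4 = -3/2 + ((g² + g) + 2)/4 = -3/2 + ((g + g²) + 2)/4 = -3/2 + (2 + g + g²)/4 = -3/2 + (½ + g/4 + g²/4) = -1 + g/4 + g²/4)
c(D) = 1/(2*D)
(-55*E(-2))*c(p(2)) = (-(-55)*(-2)/3)*(1/(2*(-1 + (¼)*2 + (¼)*2²))) = (-55*⅔)*(1/(2*(-1 + ½ + (¼)*4))) = -55/(3*(-1 + ½ + 1)) = -55/(3*½) = -55*2/3 = -110/3*1 = -110/3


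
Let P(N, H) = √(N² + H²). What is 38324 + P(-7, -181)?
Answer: 38324 + √32810 ≈ 38505.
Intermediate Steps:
P(N, H) = √(H² + N²)
38324 + P(-7, -181) = 38324 + √((-181)² + (-7)²) = 38324 + √(32761 + 49) = 38324 + √32810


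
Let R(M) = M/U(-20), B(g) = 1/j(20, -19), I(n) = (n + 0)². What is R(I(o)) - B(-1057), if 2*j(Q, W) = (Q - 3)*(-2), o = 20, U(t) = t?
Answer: -339/17 ≈ -19.941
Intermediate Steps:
j(Q, W) = 3 - Q (j(Q, W) = ((Q - 3)*(-2))/2 = ((-3 + Q)*(-2))/2 = (6 - 2*Q)/2 = 3 - Q)
I(n) = n²
B(g) = -1/17 (B(g) = 1/(3 - 1*20) = 1/(3 - 20) = 1/(-17) = -1/17)
R(M) = -M/20 (R(M) = M/(-20) = M*(-1/20) = -M/20)
R(I(o)) - B(-1057) = -1/20*20² - 1*(-1/17) = -1/20*400 + 1/17 = -20 + 1/17 = -339/17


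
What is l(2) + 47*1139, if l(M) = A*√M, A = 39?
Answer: 53533 + 39*√2 ≈ 53588.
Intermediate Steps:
l(M) = 39*√M
l(2) + 47*1139 = 39*√2 + 47*1139 = 39*√2 + 53533 = 53533 + 39*√2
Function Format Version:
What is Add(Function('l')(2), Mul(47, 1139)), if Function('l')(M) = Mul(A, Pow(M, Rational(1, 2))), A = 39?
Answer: Add(53533, Mul(39, Pow(2, Rational(1, 2)))) ≈ 53588.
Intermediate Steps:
Function('l')(M) = Mul(39, Pow(M, Rational(1, 2)))
Add(Function('l')(2), Mul(47, 1139)) = Add(Mul(39, Pow(2, Rational(1, 2))), Mul(47, 1139)) = Add(Mul(39, Pow(2, Rational(1, 2))), 53533) = Add(53533, Mul(39, Pow(2, Rational(1, 2))))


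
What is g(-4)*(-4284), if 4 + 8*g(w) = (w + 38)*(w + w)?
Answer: 147798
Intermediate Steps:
g(w) = -½ + w*(38 + w)/4 (g(w) = -½ + ((w + 38)*(w + w))/8 = -½ + ((38 + w)*(2*w))/8 = -½ + (2*w*(38 + w))/8 = -½ + w*(38 + w)/4)
g(-4)*(-4284) = (-½ + (¼)*(-4)² + (19/2)*(-4))*(-4284) = (-½ + (¼)*16 - 38)*(-4284) = (-½ + 4 - 38)*(-4284) = -69/2*(-4284) = 147798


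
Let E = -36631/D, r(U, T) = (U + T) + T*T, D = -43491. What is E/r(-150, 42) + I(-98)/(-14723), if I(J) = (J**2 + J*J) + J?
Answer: -196540546621/151480942344 ≈ -1.2975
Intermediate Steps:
r(U, T) = T + U + T**2 (r(U, T) = (T + U) + T**2 = T + U + T**2)
E = 5233/6213 (E = -36631/(-43491) = -36631*(-1/43491) = 5233/6213 ≈ 0.84227)
I(J) = J + 2*J**2 (I(J) = (J**2 + J**2) + J = 2*J**2 + J = J + 2*J**2)
E/r(-150, 42) + I(-98)/(-14723) = 5233/(6213*(42 - 150 + 42**2)) - 98*(1 + 2*(-98))/(-14723) = 5233/(6213*(42 - 150 + 1764)) - 98*(1 - 196)*(-1/14723) = (5233/6213)/1656 - 98*(-195)*(-1/14723) = (5233/6213)*(1/1656) + 19110*(-1/14723) = 5233/10288728 - 19110/14723 = -196540546621/151480942344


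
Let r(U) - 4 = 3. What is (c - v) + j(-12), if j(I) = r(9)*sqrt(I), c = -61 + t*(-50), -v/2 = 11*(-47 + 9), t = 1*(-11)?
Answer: -347 + 14*I*sqrt(3) ≈ -347.0 + 24.249*I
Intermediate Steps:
r(U) = 7 (r(U) = 4 + 3 = 7)
t = -11
v = 836 (v = -22*(-47 + 9) = -22*(-38) = -2*(-418) = 836)
c = 489 (c = -61 - 11*(-50) = -61 + 550 = 489)
j(I) = 7*sqrt(I)
(c - v) + j(-12) = (489 - 1*836) + 7*sqrt(-12) = (489 - 836) + 7*(2*I*sqrt(3)) = -347 + 14*I*sqrt(3)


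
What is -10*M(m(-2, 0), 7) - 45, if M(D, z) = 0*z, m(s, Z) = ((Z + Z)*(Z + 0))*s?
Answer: -45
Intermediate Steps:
m(s, Z) = 2*s*Z**2 (m(s, Z) = ((2*Z)*Z)*s = (2*Z**2)*s = 2*s*Z**2)
M(D, z) = 0
-10*M(m(-2, 0), 7) - 45 = -10*0 - 45 = 0 - 45 = -45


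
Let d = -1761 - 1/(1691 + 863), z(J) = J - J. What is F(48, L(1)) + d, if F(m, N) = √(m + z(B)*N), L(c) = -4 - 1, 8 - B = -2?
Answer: -4497595/2554 + 4*√3 ≈ -1754.1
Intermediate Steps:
B = 10 (B = 8 - 1*(-2) = 8 + 2 = 10)
z(J) = 0
L(c) = -5
F(m, N) = √m (F(m, N) = √(m + 0*N) = √(m + 0) = √m)
d = -4497595/2554 (d = -1761 - 1/2554 = -4497595/2554 ≈ -1761.0)
F(48, L(1)) + d = √48 - 4497595/2554 = 4*√3 - 4497595/2554 = -4497595/2554 + 4*√3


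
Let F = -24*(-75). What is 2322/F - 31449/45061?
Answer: 2667969/4506100 ≈ 0.59208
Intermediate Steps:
F = 1800
2322/F - 31449/45061 = 2322/1800 - 31449/45061 = 2322*(1/1800) - 31449*1/45061 = 129/100 - 31449/45061 = 2667969/4506100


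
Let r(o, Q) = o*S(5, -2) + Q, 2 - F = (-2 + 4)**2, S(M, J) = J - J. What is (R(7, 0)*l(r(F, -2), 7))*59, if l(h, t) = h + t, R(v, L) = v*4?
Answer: 8260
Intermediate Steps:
S(M, J) = 0
F = -2 (F = 2 - (-2 + 4)**2 = 2 - 1*2**2 = 2 - 1*4 = 2 - 4 = -2)
R(v, L) = 4*v
r(o, Q) = Q (r(o, Q) = o*0 + Q = 0 + Q = Q)
(R(7, 0)*l(r(F, -2), 7))*59 = ((4*7)*(-2 + 7))*59 = (28*5)*59 = 140*59 = 8260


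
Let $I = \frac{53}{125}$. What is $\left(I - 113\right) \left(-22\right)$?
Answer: $\frac{309584}{125} \approx 2476.7$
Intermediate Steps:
$I = \frac{53}{125}$ ($I = 53 \cdot \frac{1}{125} = \frac{53}{125} \approx 0.424$)
$\left(I - 113\right) \left(-22\right) = \left(\frac{53}{125} - 113\right) \left(-22\right) = \left(- \frac{14072}{125}\right) \left(-22\right) = \frac{309584}{125}$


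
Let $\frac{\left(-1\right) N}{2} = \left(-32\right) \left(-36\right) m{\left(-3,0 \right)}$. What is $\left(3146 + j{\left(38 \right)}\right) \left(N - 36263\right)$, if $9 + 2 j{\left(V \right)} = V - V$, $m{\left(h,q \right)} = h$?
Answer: $- \frac{184412333}{2} \approx -9.2206 \cdot 10^{7}$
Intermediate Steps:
$j{\left(V \right)} = - \frac{9}{2}$ ($j{\left(V \right)} = - \frac{9}{2} + \frac{V - V}{2} = - \frac{9}{2} + \frac{1}{2} \cdot 0 = - \frac{9}{2} + 0 = - \frac{9}{2}$)
$N = 6912$ ($N = - 2 \left(-32\right) \left(-36\right) \left(-3\right) = - 2 \cdot 1152 \left(-3\right) = \left(-2\right) \left(-3456\right) = 6912$)
$\left(3146 + j{\left(38 \right)}\right) \left(N - 36263\right) = \left(3146 - \frac{9}{2}\right) \left(6912 - 36263\right) = \frac{6283}{2} \left(-29351\right) = - \frac{184412333}{2}$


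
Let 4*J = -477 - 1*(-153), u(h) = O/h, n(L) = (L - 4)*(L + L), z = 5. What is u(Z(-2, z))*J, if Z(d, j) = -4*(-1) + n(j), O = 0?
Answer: 0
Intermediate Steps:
n(L) = 2*L*(-4 + L) (n(L) = (-4 + L)*(2*L) = 2*L*(-4 + L))
Z(d, j) = 4 + 2*j*(-4 + j) (Z(d, j) = -4*(-1) + 2*j*(-4 + j) = 4 + 2*j*(-4 + j))
u(h) = 0 (u(h) = 0/h = 0)
J = -81 (J = (-477 - 1*(-153))/4 = (-477 + 153)/4 = (1/4)*(-324) = -81)
u(Z(-2, z))*J = 0*(-81) = 0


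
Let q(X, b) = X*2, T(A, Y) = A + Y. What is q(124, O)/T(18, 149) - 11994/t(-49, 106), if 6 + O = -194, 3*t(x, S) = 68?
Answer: -2996065/5678 ≈ -527.66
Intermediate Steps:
t(x, S) = 68/3 (t(x, S) = (⅓)*68 = 68/3)
O = -200 (O = -6 - 194 = -200)
q(X, b) = 2*X
q(124, O)/T(18, 149) - 11994/t(-49, 106) = (2*124)/(18 + 149) - 11994/68/3 = 248/167 - 11994*3/68 = 248*(1/167) - 17991/34 = 248/167 - 17991/34 = -2996065/5678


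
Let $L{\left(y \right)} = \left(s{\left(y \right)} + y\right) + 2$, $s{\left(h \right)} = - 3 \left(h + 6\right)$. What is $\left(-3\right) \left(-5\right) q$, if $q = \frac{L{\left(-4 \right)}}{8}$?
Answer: $-15$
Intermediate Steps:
$s{\left(h \right)} = -18 - 3 h$ ($s{\left(h \right)} = - 3 \left(6 + h\right) = -18 - 3 h$)
$L{\left(y \right)} = -16 - 2 y$ ($L{\left(y \right)} = \left(\left(-18 - 3 y\right) + y\right) + 2 = \left(-18 - 2 y\right) + 2 = -16 - 2 y$)
$q = -1$ ($q = \frac{-16 - -8}{8} = \left(-16 + 8\right) \frac{1}{8} = \left(-8\right) \frac{1}{8} = -1$)
$\left(-3\right) \left(-5\right) q = \left(-3\right) \left(-5\right) \left(-1\right) = 15 \left(-1\right) = -15$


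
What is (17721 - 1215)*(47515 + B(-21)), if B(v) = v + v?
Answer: 783589338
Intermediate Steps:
B(v) = 2*v
(17721 - 1215)*(47515 + B(-21)) = (17721 - 1215)*(47515 + 2*(-21)) = 16506*(47515 - 42) = 16506*47473 = 783589338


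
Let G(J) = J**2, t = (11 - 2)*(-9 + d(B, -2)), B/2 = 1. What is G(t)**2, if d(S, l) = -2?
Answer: 96059601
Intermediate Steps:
B = 2 (B = 2*1 = 2)
t = -99 (t = (11 - 2)*(-9 - 2) = 9*(-11) = -99)
G(t)**2 = ((-99)**2)**2 = 9801**2 = 96059601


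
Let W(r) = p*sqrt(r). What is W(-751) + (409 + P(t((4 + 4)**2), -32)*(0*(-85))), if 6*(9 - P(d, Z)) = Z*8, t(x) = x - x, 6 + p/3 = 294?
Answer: 409 + 864*I*sqrt(751) ≈ 409.0 + 23677.0*I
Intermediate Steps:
p = 864 (p = -18 + 3*294 = -18 + 882 = 864)
t(x) = 0
P(d, Z) = 9 - 4*Z/3 (P(d, Z) = 9 - Z*8/6 = 9 - 4*Z/3)
W(r) = 864*sqrt(r)
W(-751) + (409 + P(t((4 + 4)**2), -32)*(0*(-85))) = 864*sqrt(-751) + (409 + (9 - 4/3*(-32))*(0*(-85))) = 864*(I*sqrt(751)) + (409 + (9 + 128/3)*0) = 864*I*sqrt(751) + (409 + (155/3)*0) = 864*I*sqrt(751) + (409 + 0) = 864*I*sqrt(751) + 409 = 409 + 864*I*sqrt(751)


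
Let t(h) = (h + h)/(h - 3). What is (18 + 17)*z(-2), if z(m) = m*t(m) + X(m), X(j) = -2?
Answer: -126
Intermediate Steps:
t(h) = 2*h/(-3 + h) (t(h) = (2*h)/(-3 + h) = 2*h/(-3 + h))
z(m) = -2 + 2*m²/(-3 + m) (z(m) = m*(2*m/(-3 + m)) - 2 = 2*m²/(-3 + m) - 2 = -2 + 2*m²/(-3 + m))
(18 + 17)*z(-2) = (18 + 17)*(2*(3 + (-2)² - 1*(-2))/(-3 - 2)) = 35*(2*(3 + 4 + 2)/(-5)) = 35*(2*(-⅕)*9) = 35*(-18/5) = -126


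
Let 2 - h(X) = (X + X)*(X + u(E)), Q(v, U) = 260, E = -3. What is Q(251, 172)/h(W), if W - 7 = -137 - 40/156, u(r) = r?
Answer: -197730/26399239 ≈ -0.0074900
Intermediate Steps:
W = -5080/39 (W = 7 + (-137 - 40/156) = 7 + (-137 - 40*1/156) = 7 + (-137 - 10/39) = 7 - 5353/39 = -5080/39 ≈ -130.26)
h(X) = 2 - 2*X*(-3 + X) (h(X) = 2 - (X + X)*(X - 3) = 2 - 2*X*(-3 + X))
Q(251, 172)/h(W) = 260/(2 - 2*(-5080/39)**2 + 6*(-5080/39)) = 260/(2 - 2*25806400/1521 - 10160/13) = 260/(2 - 51612800/1521 - 10160/13) = 260/(-52798478/1521) = 260*(-1521/52798478) = -197730/26399239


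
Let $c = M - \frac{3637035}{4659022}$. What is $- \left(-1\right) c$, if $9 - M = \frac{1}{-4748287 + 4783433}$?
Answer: $\frac{336470498444}{40936496803} \approx 8.2193$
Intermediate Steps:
$M = \frac{316313}{35146}$ ($M = 9 - \frac{1}{-4748287 + 4783433} = 9 - \frac{1}{35146} = \frac{316313}{35146} \approx 9.0$)
$c = \frac{336470498444}{40936496803}$ ($c = \frac{316313}{35146} - \frac{3637035}{4659022} = \frac{336470498444}{40936496803} \approx 8.2193$)
$- \left(-1\right) c = - \frac{\left(-1\right) 336470498444}{40936496803} = \left(-1\right) \left(- \frac{336470498444}{40936496803}\right) = \frac{336470498444}{40936496803}$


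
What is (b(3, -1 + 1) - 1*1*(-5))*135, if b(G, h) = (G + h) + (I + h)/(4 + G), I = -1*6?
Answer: 6750/7 ≈ 964.29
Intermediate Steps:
I = -6
b(G, h) = G + h + (-6 + h)/(4 + G) (b(G, h) = (G + h) + (-6 + h)/(4 + G) = G + h + (-6 + h)/(4 + G))
(b(3, -1 + 1) - 1*1*(-5))*135 = ((-6 + 3² + 4*3 + 5*(-1 + 1) + 3*(-1 + 1))/(4 + 3) - 1*1*(-5))*135 = ((-6 + 9 + 12 + 5*0 + 3*0)/7 - 1*(-5))*135 = ((-6 + 9 + 12 + 0 + 0)/7 + 5)*135 = ((⅐)*15 + 5)*135 = (15/7 + 5)*135 = (50/7)*135 = 6750/7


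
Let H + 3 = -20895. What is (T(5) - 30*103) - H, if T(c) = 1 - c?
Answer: 17804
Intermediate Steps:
H = -20898 (H = -3 - 20895 = -20898)
(T(5) - 30*103) - H = ((1 - 1*5) - 30*103) - 1*(-20898) = ((1 - 5) - 3090) + 20898 = (-4 - 3090) + 20898 = -3094 + 20898 = 17804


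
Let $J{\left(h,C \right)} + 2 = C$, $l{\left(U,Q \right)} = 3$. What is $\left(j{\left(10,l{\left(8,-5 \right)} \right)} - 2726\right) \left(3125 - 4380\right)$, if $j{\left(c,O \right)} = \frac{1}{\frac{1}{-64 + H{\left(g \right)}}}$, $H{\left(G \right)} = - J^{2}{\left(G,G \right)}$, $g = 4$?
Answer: $3506470$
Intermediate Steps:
$J{\left(h,C \right)} = -2 + C$
$H{\left(G \right)} = - \left(-2 + G\right)^{2}$
$j{\left(c,O \right)} = -68$ ($j{\left(c,O \right)} = \frac{1}{\frac{1}{-64 - \left(-2 + 4\right)^{2}}} = \frac{1}{\frac{1}{-64 - 2^{2}}} = \frac{1}{\frac{1}{-64 - 4}} = \frac{1}{\frac{1}{-68}} = \frac{1}{- \frac{1}{68}} = -68$)
$\left(j{\left(10,l{\left(8,-5 \right)} \right)} - 2726\right) \left(3125 - 4380\right) = \left(-68 - 2726\right) \left(3125 - 4380\right) = \left(-2794\right) \left(-1255\right) = 3506470$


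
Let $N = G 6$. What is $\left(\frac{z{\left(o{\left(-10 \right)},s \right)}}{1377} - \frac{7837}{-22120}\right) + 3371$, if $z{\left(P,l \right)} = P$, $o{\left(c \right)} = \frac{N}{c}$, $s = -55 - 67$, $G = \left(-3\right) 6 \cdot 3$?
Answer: $\frac{1267772917}{376040} \approx 3371.4$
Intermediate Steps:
$G = -54$ ($G = \left(-18\right) 3 = -54$)
$s = -122$ ($s = -55 - 67 = -122$)
$N = -324$ ($N = \left(-54\right) 6 = -324$)
$o{\left(c \right)} = - \frac{324}{c}$
$\left(\frac{z{\left(o{\left(-10 \right)},s \right)}}{1377} - \frac{7837}{-22120}\right) + 3371 = \left(\frac{\left(-324\right) \frac{1}{-10}}{1377} - \frac{7837}{-22120}\right) + 3371 = \left(\left(-324\right) \left(- \frac{1}{10}\right) \frac{1}{1377} - - \frac{7837}{22120}\right) + 3371 = \left(\frac{162}{5} \cdot \frac{1}{1377} + \frac{7837}{22120}\right) + 3371 = \left(\frac{2}{85} + \frac{7837}{22120}\right) + 3371 = \frac{142077}{376040} + 3371 = \frac{1267772917}{376040}$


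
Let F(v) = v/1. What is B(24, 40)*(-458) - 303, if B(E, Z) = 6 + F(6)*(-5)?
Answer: 10689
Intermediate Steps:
F(v) = v (F(v) = v*1 = v)
B(E, Z) = -24 (B(E, Z) = 6 + 6*(-5) = 6 - 30 = -24)
B(24, 40)*(-458) - 303 = -24*(-458) - 303 = 10992 - 303 = 10689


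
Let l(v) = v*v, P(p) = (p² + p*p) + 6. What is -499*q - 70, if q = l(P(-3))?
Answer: -287494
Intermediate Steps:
P(p) = 6 + 2*p² (P(p) = (p² + p²) + 6 = 2*p² + 6 = 6 + 2*p²)
l(v) = v²
q = 576 (q = (6 + 2*(-3)²)² = (6 + 2*9)² = (6 + 18)² = 24² = 576)
-499*q - 70 = -499*576 - 70 = -287424 - 70 = -287494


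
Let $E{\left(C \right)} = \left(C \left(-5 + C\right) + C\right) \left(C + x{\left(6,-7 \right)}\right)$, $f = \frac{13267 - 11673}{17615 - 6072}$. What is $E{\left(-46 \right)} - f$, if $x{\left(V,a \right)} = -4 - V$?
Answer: $- \frac{1486739994}{11543} \approx -1.288 \cdot 10^{5}$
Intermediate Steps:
$f = \frac{1594}{11543} \approx 0.13809$
$E{\left(C \right)} = \left(-10 + C\right) \left(C + C \left(-5 + C\right)\right)$ ($E{\left(C \right)} = \left(C \left(-5 + C\right) + C\right) \left(C - 10\right) = \left(C + C \left(-5 + C\right)\right) \left(C - 10\right) = \left(C + C \left(-5 + C\right)\right) \left(-10 + C\right) = \left(-10 + C\right) \left(C + C \left(-5 + C\right)\right)$)
$E{\left(-46 \right)} - f = - 46 \left(40 + \left(-46\right)^{2} - -644\right) - \frac{1594}{11543} = - 46 \left(40 + 2116 + 644\right) - \frac{1594}{11543} = \left(-46\right) 2800 - \frac{1594}{11543} = -128800 - \frac{1594}{11543} = - \frac{1486739994}{11543}$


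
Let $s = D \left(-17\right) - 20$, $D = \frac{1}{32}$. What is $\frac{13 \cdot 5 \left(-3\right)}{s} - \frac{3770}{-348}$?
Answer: $\frac{8905}{438} \approx 20.331$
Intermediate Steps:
$D = \frac{1}{32} \approx 0.03125$
$s = - \frac{657}{32}$ ($s = \frac{1}{32} \left(-17\right) - 20 = - \frac{17}{32} - 20 = - \frac{657}{32} \approx -20.531$)
$\frac{13 \cdot 5 \left(-3\right)}{s} - \frac{3770}{-348} = \frac{13 \cdot 5 \left(-3\right)}{- \frac{657}{32}} - \frac{3770}{-348} = 65 \left(-3\right) \left(- \frac{32}{657}\right) - - \frac{65}{6} = \left(-195\right) \left(- \frac{32}{657}\right) + \frac{65}{6} = \frac{2080}{219} + \frac{65}{6} = \frac{8905}{438}$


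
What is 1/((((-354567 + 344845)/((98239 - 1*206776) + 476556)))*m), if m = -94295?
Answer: 368019/916735990 ≈ 0.00040144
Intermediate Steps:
1/((((-354567 + 344845)/((98239 - 1*206776) + 476556)))*m) = 1/(((-354567 + 344845)/((98239 - 1*206776) + 476556))*(-94295)) = -1/94295/(-9722/((98239 - 206776) + 476556)) = -1/94295/(-9722/(-108537 + 476556)) = -1/94295/(-9722/368019) = -368019/9722*(-1/94295) = 368019/916735990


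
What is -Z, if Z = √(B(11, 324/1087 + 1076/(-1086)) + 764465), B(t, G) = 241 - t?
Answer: -√764695 ≈ -874.47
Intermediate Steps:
Z = √764695 (Z = √((241 - 1*11) + 764465) = √((241 - 11) + 764465) = √(230 + 764465) = √764695 ≈ 874.47)
-Z = -√764695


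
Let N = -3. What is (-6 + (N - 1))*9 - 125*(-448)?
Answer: 55910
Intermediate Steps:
(-6 + (N - 1))*9 - 125*(-448) = (-6 + (-3 - 1))*9 - 125*(-448) = (-6 - 4)*9 + 56000 = -10*9 + 56000 = -90 + 56000 = 55910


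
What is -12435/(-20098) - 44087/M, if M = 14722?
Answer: -175748114/73970689 ≈ -2.3759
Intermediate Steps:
-12435/(-20098) - 44087/M = -12435/(-20098) - 44087/14722 = -12435*(-1/20098) - 44087*1/14722 = 12435/20098 - 44087/14722 = -175748114/73970689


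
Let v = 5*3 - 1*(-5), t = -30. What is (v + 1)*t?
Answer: -630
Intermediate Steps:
v = 20 (v = 15 + 5 = 20)
(v + 1)*t = (20 + 1)*(-30) = 21*(-30) = -630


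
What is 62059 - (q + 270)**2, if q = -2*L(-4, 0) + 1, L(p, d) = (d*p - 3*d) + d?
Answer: -11382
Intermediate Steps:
L(p, d) = -2*d + d*p (L(p, d) = (-3*d + d*p) + d = -2*d + d*p)
q = 1 (q = -0*(-2 - 4) + 1 = -0*(-6) + 1 = -2*0 + 1 = 0 + 1 = 1)
62059 - (q + 270)**2 = 62059 - (1 + 270)**2 = 62059 - 1*271**2 = 62059 - 1*73441 = 62059 - 73441 = -11382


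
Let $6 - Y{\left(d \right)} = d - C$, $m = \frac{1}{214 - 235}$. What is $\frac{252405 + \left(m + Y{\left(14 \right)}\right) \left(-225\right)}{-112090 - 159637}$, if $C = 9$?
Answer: $- \frac{1765335}{1902089} \approx -0.9281$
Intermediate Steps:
$m = - \frac{1}{21}$ ($m = \frac{1}{-21} = - \frac{1}{21} \approx -0.047619$)
$Y{\left(d \right)} = 15 - d$ ($Y{\left(d \right)} = 6 - \left(d - 9\right) = 6 - \left(-9 + d\right) = 15 - d$)
$\frac{252405 + \left(m + Y{\left(14 \right)}\right) \left(-225\right)}{-112090 - 159637} = \frac{252405 + \left(- \frac{1}{21} + \left(15 - 14\right)\right) \left(-225\right)}{-112090 - 159637} = \frac{252405 + \left(- \frac{1}{21} + \left(15 - 14\right)\right) \left(-225\right)}{-271727} = \left(252405 + \left(- \frac{1}{21} + 1\right) \left(-225\right)\right) \left(- \frac{1}{271727}\right) = \left(252405 + \frac{20}{21} \left(-225\right)\right) \left(- \frac{1}{271727}\right) = \left(252405 - \frac{1500}{7}\right) \left(- \frac{1}{271727}\right) = \frac{1765335}{7} \left(- \frac{1}{271727}\right) = - \frac{1765335}{1902089}$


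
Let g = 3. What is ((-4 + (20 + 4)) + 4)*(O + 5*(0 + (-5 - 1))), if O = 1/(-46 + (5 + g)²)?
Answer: -2156/3 ≈ -718.67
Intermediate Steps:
O = 1/18 (O = 1/(-46 + (5 + 3)²) = 1/(-46 + 8²) = 1/(-46 + 64) = 1/18 ≈ 0.055556)
((-4 + (20 + 4)) + 4)*(O + 5*(0 + (-5 - 1))) = ((-4 + (20 + 4)) + 4)*(1/18 + 5*(0 + (-5 - 1))) = ((-4 + 24) + 4)*(1/18 + 5*(0 - 6)) = (20 + 4)*(1/18 + 5*(-6)) = 24*(1/18 - 30) = 24*(-539/18) = -2156/3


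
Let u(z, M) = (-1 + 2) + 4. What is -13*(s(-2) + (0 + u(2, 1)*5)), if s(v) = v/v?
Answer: -338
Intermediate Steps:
u(z, M) = 5 (u(z, M) = 1 + 4 = 5)
s(v) = 1
-13*(s(-2) + (0 + u(2, 1)*5)) = -13*(1 + (0 + 5*5)) = -13*(1 + (0 + 25)) = -13*(1 + 25) = -13*26 = -338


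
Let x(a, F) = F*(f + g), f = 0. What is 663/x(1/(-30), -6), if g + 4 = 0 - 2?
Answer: 221/12 ≈ 18.417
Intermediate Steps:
g = -6 (g = -4 + (0 - 2) = -4 - 2 = -6)
x(a, F) = -6*F (x(a, F) = F*(0 - 6) = F*(-6) = -6*F)
663/x(1/(-30), -6) = 663/((-6*(-6))) = 663/36 = 663*(1/36) = 221/12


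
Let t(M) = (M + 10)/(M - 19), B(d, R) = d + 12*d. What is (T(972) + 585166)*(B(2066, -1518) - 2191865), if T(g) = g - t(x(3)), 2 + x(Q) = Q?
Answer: -7613965176155/6 ≈ -1.2690e+12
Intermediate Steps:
B(d, R) = 13*d
x(Q) = -2 + Q
t(M) = (10 + M)/(-19 + M)
T(g) = 11/18 + g (T(g) = g - (10 + (-2 + 3))/(-19 + (-2 + 3)) = g - (10 + 1)/(-19 + 1) = g - 11/(-18) = g - (-1)*11/18 = g - 1*(-11/18) = g + 11/18 = 11/18 + g)
(T(972) + 585166)*(B(2066, -1518) - 2191865) = ((11/18 + 972) + 585166)*(13*2066 - 2191865) = (17507/18 + 585166)*(26858 - 2191865) = (10550495/18)*(-2165007) = -7613965176155/6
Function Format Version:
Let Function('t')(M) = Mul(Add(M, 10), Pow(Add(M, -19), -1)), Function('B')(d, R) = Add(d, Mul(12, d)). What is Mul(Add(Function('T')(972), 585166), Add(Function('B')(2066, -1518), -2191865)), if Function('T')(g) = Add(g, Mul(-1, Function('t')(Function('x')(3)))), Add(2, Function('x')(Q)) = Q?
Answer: Rational(-7613965176155, 6) ≈ -1.2690e+12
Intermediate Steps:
Function('B')(d, R) = Mul(13, d)
Function('x')(Q) = Add(-2, Q)
Function('t')(M) = Mul(Pow(Add(-19, M), -1), Add(10, M)) (Function('t')(M) = Mul(Add(10, M), Pow(Add(-19, M), -1)) = Mul(Pow(Add(-19, M), -1), Add(10, M)))
Function('T')(g) = Add(Rational(11, 18), g) (Function('T')(g) = Add(g, Mul(-1, Mul(Pow(Add(-19, Add(-2, 3)), -1), Add(10, Add(-2, 3))))) = Add(g, Mul(-1, Mul(Pow(Add(-19, 1), -1), Add(10, 1)))) = Add(g, Mul(-1, Mul(Pow(-18, -1), 11))) = Add(g, Mul(-1, Mul(Rational(-1, 18), 11))) = Add(g, Mul(-1, Rational(-11, 18))) = Add(g, Rational(11, 18)) = Add(Rational(11, 18), g))
Mul(Add(Function('T')(972), 585166), Add(Function('B')(2066, -1518), -2191865)) = Mul(Add(Add(Rational(11, 18), 972), 585166), Add(Mul(13, 2066), -2191865)) = Mul(Add(Rational(17507, 18), 585166), Add(26858, -2191865)) = Mul(Rational(10550495, 18), -2165007) = Rational(-7613965176155, 6)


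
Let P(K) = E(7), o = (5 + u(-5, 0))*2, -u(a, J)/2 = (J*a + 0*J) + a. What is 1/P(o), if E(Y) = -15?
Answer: -1/15 ≈ -0.066667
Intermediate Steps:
u(a, J) = -2*a - 2*J*a (u(a, J) = -2*((J*a + 0*J) + a) = -2*((J*a + 0) + a) = -2*(J*a + a) = -2*(a + J*a) = -2*a - 2*J*a)
o = 30 (o = (5 - 2*(-5)*(1 + 0))*2 = (5 - 2*(-5)*1)*2 = (5 + 10)*2 = 15*2 = 30)
P(K) = -15
1/P(o) = 1/(-15) = -1/15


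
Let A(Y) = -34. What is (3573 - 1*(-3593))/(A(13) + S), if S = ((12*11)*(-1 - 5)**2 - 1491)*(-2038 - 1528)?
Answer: -3583/5814380 ≈ -0.00061623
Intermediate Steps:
S = -11628726 (S = (132*(-6)**2 - 1491)*(-3566) = (132*36 - 1491)*(-3566) = (4752 - 1491)*(-3566) = 3261*(-3566) = -11628726)
(3573 - 1*(-3593))/(A(13) + S) = (3573 - 1*(-3593))/(-34 - 11628726) = (3573 + 3593)/(-11628760) = 7166*(-1/11628760) = -3583/5814380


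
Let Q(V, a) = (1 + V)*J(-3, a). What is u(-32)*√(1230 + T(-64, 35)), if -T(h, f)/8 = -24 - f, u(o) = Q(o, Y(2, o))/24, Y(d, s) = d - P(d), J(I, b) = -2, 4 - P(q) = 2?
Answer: 31*√1702/12 ≈ 106.58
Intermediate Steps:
P(q) = 2 (P(q) = 4 - 1*2 = 4 - 2 = 2)
Y(d, s) = -2 + d (Y(d, s) = d - 1*2 = d - 2 = -2 + d)
Q(V, a) = -2 - 2*V (Q(V, a) = (1 + V)*(-2) = -2 - 2*V)
u(o) = -1/12 - o/12 (u(o) = (-2 - 2*o)/24 = (-2 - 2*o)*(1/24) = -1/12 - o/12)
T(h, f) = 192 + 8*f (T(h, f) = -8*(-24 - f) = 192 + 8*f)
u(-32)*√(1230 + T(-64, 35)) = (-1/12 - 1/12*(-32))*√(1230 + (192 + 8*35)) = (-1/12 + 8/3)*√(1230 + (192 + 280)) = 31*√(1230 + 472)/12 = 31*√1702/12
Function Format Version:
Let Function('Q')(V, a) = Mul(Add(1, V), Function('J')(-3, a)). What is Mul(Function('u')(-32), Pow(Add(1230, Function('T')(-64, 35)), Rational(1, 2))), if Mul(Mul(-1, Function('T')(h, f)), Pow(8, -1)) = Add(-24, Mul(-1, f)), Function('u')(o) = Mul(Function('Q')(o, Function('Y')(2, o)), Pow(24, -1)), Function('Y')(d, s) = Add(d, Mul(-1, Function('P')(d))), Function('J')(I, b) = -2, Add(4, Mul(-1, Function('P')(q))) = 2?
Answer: Mul(Rational(31, 12), Pow(1702, Rational(1, 2))) ≈ 106.58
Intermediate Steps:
Function('P')(q) = 2 (Function('P')(q) = Add(4, Mul(-1, 2)) = Add(4, -2) = 2)
Function('Y')(d, s) = Add(-2, d) (Function('Y')(d, s) = Add(d, Mul(-1, 2)) = Add(d, -2) = Add(-2, d))
Function('Q')(V, a) = Add(-2, Mul(-2, V)) (Function('Q')(V, a) = Mul(Add(1, V), -2) = Add(-2, Mul(-2, V)))
Function('u')(o) = Add(Rational(-1, 12), Mul(Rational(-1, 12), o)) (Function('u')(o) = Mul(Add(-2, Mul(-2, o)), Pow(24, -1)) = Mul(Add(-2, Mul(-2, o)), Rational(1, 24)) = Add(Rational(-1, 12), Mul(Rational(-1, 12), o)))
Function('T')(h, f) = Add(192, Mul(8, f)) (Function('T')(h, f) = Mul(-8, Add(-24, Mul(-1, f))) = Add(192, Mul(8, f)))
Mul(Function('u')(-32), Pow(Add(1230, Function('T')(-64, 35)), Rational(1, 2))) = Mul(Add(Rational(-1, 12), Mul(Rational(-1, 12), -32)), Pow(Add(1230, Add(192, Mul(8, 35))), Rational(1, 2))) = Mul(Add(Rational(-1, 12), Rational(8, 3)), Pow(Add(1230, Add(192, 280)), Rational(1, 2))) = Mul(Rational(31, 12), Pow(Add(1230, 472), Rational(1, 2))) = Mul(Rational(31, 12), Pow(1702, Rational(1, 2)))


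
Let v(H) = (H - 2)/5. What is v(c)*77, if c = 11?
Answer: 693/5 ≈ 138.60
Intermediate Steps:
v(H) = -⅖ + H/5 (v(H) = (-2 + H)*(⅕) = -⅖ + H/5)
v(c)*77 = (-⅖ + (⅕)*11)*77 = (-⅖ + 11/5)*77 = (9/5)*77 = 693/5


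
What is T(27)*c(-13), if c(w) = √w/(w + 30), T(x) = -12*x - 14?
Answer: -338*I*√13/17 ≈ -71.687*I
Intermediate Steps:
T(x) = -14 - 12*x
c(w) = √w/(30 + w)
T(27)*c(-13) = (-14 - 12*27)*(√(-13)/(30 - 13)) = (-14 - 324)*((I*√13)/17) = -338*I*√13/17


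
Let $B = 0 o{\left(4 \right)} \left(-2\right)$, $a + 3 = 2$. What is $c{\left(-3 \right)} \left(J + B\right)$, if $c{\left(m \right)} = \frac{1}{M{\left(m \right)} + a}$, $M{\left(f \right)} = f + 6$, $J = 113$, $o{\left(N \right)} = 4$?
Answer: $\frac{113}{2} \approx 56.5$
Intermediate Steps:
$a = -1$ ($a = -3 + 2 = -1$)
$M{\left(f \right)} = 6 + f$
$B = 0$ ($B = 0 \cdot 4 \left(-2\right) = 0 \left(-2\right) = 0$)
$c{\left(m \right)} = \frac{1}{5 + m}$ ($c{\left(m \right)} = \frac{1}{\left(6 + m\right) - 1} = \frac{1}{5 + m}$)
$c{\left(-3 \right)} \left(J + B\right) = \frac{113 + 0}{5 - 3} = \frac{1}{2} \cdot 113 = \frac{113}{2}$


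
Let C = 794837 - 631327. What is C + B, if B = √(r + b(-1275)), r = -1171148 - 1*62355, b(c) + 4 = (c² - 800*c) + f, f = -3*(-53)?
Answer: 163510 + √1412277 ≈ 1.6470e+5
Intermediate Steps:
f = 159
b(c) = 155 + c² - 800*c (b(c) = -4 + ((c² - 800*c) + 159) = -4 + (159 + c² - 800*c) = 155 + c² - 800*c)
r = -1233503 (r = -1171148 - 62355 = -1233503)
C = 163510
B = √1412277 (B = √(-1233503 + (155 + (-1275)² - 800*(-1275))) = √(-1233503 + (155 + 1625625 + 1020000)) = √(-1233503 + 2645780) = √1412277 ≈ 1188.4)
C + B = 163510 + √1412277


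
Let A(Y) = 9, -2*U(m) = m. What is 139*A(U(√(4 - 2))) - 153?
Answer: 1098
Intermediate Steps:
U(m) = -m/2
139*A(U(√(4 - 2))) - 153 = 139*9 - 153 = 1251 - 153 = 1098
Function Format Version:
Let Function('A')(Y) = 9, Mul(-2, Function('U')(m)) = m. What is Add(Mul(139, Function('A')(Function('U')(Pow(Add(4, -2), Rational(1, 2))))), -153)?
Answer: 1098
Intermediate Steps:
Function('U')(m) = Mul(Rational(-1, 2), m)
Add(Mul(139, Function('A')(Function('U')(Pow(Add(4, -2), Rational(1, 2))))), -153) = Add(Mul(139, 9), -153) = Add(1251, -153) = 1098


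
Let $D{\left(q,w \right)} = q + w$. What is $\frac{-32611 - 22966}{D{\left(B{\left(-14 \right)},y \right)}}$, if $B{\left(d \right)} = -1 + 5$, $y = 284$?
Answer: $- \frac{55577}{288} \approx -192.98$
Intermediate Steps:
$B{\left(d \right)} = 4$
$\frac{-32611 - 22966}{D{\left(B{\left(-14 \right)},y \right)}} = \frac{-32611 - 22966}{4 + 284} = - \frac{55577}{288}$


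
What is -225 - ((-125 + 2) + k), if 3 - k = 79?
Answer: -26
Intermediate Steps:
k = -76 (k = 3 - 1*79 = 3 - 79 = -76)
-225 - ((-125 + 2) + k) = -225 - ((-125 + 2) - 76) = -225 - (-123 - 76) = -225 - 1*(-199) = -225 + 199 = -26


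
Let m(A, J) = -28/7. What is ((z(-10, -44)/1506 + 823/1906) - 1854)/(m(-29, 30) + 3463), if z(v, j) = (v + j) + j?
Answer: -2660367847/4964419062 ≈ -0.53589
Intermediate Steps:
z(v, j) = v + 2*j (z(v, j) = (j + v) + j = v + 2*j)
m(A, J) = -4 (m(A, J) = -28*⅐ = -4)
((z(-10, -44)/1506 + 823/1906) - 1854)/(m(-29, 30) + 3463) = (((-10 + 2*(-44))/1506 + 823/1906) - 1854)/(-4 + 3463) = (((-10 - 88)*(1/1506) + 823*(1/1906)) - 1854)/3459 = ((-98*1/1506 + 823/1906) - 1854)*(1/3459) = ((-49/753 + 823/1906) - 1854)*(1/3459) = (526325/1435218 - 1854)*(1/3459) = -2660367847/1435218*1/3459 = -2660367847/4964419062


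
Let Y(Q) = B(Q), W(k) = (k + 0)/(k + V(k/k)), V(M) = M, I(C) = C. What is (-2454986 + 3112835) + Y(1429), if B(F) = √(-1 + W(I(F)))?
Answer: 657849 + I*√1430/1430 ≈ 6.5785e+5 + 0.026444*I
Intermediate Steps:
W(k) = k/(1 + k) (W(k) = (k + 0)/(k + k/k) = k/(k + 1) = k/(1 + k))
B(F) = √(-1 + F/(1 + F))
Y(Q) = √(-1/(1 + Q))
(-2454986 + 3112835) + Y(1429) = (-2454986 + 3112835) + √(-1/(1 + 1429)) = 657849 + √(-1/1430) = 657849 + I*√1430/1430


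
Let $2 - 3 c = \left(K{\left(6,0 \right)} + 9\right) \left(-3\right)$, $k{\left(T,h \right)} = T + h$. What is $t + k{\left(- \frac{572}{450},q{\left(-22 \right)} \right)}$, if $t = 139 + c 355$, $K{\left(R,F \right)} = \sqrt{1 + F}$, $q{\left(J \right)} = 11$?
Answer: $\frac{885464}{225} \approx 3935.4$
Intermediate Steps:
$c = \frac{32}{3}$ ($c = \frac{2}{3} - \frac{\left(\sqrt{1 + 0} + 9\right) \left(-3\right)}{3} = \frac{2}{3} - \frac{\left(\sqrt{1} + 9\right) \left(-3\right)}{3} = \frac{2}{3} - \frac{\left(1 + 9\right) \left(-3\right)}{3} = \frac{2}{3} - \frac{10 \left(-3\right)}{3} = \frac{2}{3} - -10 = \frac{2}{3} + 10 = \frac{32}{3} \approx 10.667$)
$t = \frac{11777}{3}$ ($t = 139 + \frac{32}{3} \cdot 355 = 139 + \frac{11360}{3} = \frac{11777}{3} \approx 3925.7$)
$t + k{\left(- \frac{572}{450},q{\left(-22 \right)} \right)} = \frac{11777}{3} + \left(- \frac{572}{450} + 11\right) = \frac{11777}{3} + \left(\left(-572\right) \frac{1}{450} + 11\right) = \frac{11777}{3} + \left(- \frac{286}{225} + 11\right) = \frac{11777}{3} + \frac{2189}{225} = \frac{885464}{225}$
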